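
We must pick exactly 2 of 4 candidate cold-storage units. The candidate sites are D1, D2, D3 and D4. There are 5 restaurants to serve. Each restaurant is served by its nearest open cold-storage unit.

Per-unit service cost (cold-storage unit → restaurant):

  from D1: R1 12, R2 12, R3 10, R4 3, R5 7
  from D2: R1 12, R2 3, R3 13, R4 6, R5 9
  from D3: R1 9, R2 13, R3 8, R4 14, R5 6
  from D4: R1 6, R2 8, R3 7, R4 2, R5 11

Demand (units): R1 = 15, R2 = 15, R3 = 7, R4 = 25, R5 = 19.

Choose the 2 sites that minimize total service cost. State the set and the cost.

Choose D2 and D4; total service cost 405.

With exactly 2 open, each restaurant uses its cheapest among the chosen.
{D2, D4}: R1→D4 6·15=90, R2→D2 3·15=45, R3→D4 7·7=49, R4→D4 2·25=50, R5→D2 9·19=171. Service cost 405.
{D3, D4}: service cost 423
{D1, D4}: service cost 442
Among all 6 size-2 choices, {D2, D4} is lowest.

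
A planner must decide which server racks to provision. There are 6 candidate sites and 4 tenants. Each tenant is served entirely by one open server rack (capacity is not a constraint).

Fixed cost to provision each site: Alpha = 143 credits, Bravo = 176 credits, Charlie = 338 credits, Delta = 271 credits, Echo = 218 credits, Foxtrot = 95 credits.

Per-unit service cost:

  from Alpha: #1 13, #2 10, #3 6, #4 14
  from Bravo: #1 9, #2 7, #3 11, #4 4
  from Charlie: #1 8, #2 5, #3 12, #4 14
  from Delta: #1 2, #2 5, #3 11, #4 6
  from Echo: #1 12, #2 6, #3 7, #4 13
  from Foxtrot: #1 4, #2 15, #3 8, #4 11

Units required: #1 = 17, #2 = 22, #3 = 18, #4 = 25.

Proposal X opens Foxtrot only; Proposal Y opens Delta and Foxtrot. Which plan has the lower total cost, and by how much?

Proposal X: {Foxtrot}: #1→Foxtrot 4·17=68, #2→Foxtrot 15·22=330, #3→Foxtrot 8·18=144, #4→Foxtrot 11·25=275. Service 817; fixed 95; total 912.
Proposal Y: {Delta, Foxtrot}: #1→Delta 2·17=34, #2→Delta 5·22=110, #3→Foxtrot 8·18=144, #4→Delta 6·25=150. Service 438; fixed 366; total 804.
Difference: |912 − 804| = 108.

Proposal Y is cheaper by 108.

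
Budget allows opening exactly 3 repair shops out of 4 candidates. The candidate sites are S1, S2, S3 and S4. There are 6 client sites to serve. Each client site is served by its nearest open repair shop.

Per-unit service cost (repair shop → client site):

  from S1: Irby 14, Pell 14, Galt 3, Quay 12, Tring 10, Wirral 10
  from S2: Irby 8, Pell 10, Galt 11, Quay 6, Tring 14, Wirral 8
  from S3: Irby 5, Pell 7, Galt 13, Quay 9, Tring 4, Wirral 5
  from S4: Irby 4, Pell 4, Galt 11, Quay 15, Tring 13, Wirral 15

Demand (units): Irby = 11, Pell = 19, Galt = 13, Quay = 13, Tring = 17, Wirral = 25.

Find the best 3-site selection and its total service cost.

Choose S1, S3 and S4; total service cost 469.

With exactly 3 open, each client site uses its cheapest among the chosen.
{S1, S3, S4}: Irby→S4 4·11=44, Pell→S4 4·19=76, Galt→S1 3·13=39, Quay→S3 9·13=117, Tring→S3 4·17=68, Wirral→S3 5·25=125. Service cost 469.
{S1, S2, S3}: service cost 498
{S2, S3, S4}: service cost 534
Among all 4 size-3 choices, {S1, S3, S4} is lowest.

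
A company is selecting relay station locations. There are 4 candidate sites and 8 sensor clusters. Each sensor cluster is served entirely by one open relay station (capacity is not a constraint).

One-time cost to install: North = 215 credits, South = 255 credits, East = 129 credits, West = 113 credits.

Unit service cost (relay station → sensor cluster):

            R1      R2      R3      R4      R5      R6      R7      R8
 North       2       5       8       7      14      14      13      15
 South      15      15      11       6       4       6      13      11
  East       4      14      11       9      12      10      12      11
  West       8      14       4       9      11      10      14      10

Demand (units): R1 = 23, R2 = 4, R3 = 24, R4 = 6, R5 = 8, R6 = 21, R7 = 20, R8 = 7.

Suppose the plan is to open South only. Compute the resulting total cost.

Total cost: 1455

Each sensor cluster is assigned to its cheapest site among the open ones.
{South}: R1→South 15·23=345, R2→South 15·4=60, R3→South 11·24=264, R4→South 6·6=36, R5→South 4·8=32, R6→South 6·21=126, R7→South 13·20=260, R8→South 11·7=77. Service 1200; fixed 255; total 1455.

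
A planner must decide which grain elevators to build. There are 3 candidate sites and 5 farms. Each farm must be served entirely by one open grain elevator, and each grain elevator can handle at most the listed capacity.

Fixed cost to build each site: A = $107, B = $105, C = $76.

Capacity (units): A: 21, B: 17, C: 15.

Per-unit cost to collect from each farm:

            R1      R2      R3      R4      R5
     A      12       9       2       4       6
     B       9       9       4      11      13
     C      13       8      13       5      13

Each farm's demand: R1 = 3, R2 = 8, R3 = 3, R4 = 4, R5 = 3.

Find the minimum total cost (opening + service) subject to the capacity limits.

Minimum total cost: 255

Open {A}: R1→A 12·3=36, R2→A 9·8=72, R3→A 2·3=6, R4→A 4·4=16, R5→A 6·3=18.
Loads: A carries 21/21. Service 148; fixed 107; total 255.
Next best feasible plan costs 323.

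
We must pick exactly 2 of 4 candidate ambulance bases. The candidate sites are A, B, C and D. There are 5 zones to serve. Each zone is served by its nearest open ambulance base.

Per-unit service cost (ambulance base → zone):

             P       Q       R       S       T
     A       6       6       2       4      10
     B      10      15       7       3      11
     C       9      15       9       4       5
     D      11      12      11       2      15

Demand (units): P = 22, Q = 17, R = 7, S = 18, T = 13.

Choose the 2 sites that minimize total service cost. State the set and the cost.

With exactly 2 open, each zone uses its cheapest among the chosen.
{A, C}: P→A 6·22=132, Q→A 6·17=102, R→A 2·7=14, S→A 4·18=72, T→C 5·13=65. Service cost 385.
{A, D}: service cost 414
{A, B}: service cost 432
Among all 6 size-2 choices, {A, C} is lowest.

Choose A and C; total service cost 385.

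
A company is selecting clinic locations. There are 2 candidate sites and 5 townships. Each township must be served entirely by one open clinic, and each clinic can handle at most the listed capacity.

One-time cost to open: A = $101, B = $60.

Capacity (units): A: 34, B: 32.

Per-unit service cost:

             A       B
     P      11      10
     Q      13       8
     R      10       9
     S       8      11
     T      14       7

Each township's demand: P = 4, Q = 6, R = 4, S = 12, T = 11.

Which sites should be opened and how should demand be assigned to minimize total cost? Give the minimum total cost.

Minimum total cost: 458

Open {A, B}: P→B 10·4=40, Q→B 8·6=48, R→B 9·4=36, S→A 8·12=96, T→B 7·11=77.
Loads: A carries 12/34, B carries 25/32. Service 297; fixed 161; total 458.
Next best feasible plan costs 462.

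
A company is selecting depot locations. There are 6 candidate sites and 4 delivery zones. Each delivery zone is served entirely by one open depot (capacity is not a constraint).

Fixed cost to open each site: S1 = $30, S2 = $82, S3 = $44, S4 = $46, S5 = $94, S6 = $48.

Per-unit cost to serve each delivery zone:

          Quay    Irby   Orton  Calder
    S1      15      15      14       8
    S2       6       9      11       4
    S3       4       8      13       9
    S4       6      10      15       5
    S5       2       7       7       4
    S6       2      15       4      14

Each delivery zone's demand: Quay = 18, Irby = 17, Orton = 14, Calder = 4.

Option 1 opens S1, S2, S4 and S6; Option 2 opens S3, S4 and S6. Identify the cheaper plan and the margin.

Option 1: {S1, S2, S4, S6}: Quay→S6 2·18=36, Irby→S2 9·17=153, Orton→S6 4·14=56, Calder→S2 4·4=16. Service 261; fixed 206; total 467.
Option 2: {S3, S4, S6}: Quay→S6 2·18=36, Irby→S3 8·17=136, Orton→S6 4·14=56, Calder→S4 5·4=20. Service 248; fixed 138; total 386.
Difference: |467 − 386| = 81.

Option 2 is cheaper by 81.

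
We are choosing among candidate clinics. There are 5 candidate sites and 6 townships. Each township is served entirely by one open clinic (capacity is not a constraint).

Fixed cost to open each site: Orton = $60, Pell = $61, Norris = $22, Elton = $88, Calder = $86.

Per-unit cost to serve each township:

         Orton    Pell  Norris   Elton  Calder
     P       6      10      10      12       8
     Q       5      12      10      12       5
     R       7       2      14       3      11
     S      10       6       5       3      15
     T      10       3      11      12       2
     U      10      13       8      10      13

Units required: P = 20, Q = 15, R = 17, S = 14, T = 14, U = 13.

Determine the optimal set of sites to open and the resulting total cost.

Open Orton, Pell and Norris; minimum total cost 588.

For any fixed open set, each township goes to its cheapest open site; total = fixed + service.
{Orton, Pell, Norris}: P→Orton 6·20=120, Q→Orton 5·15=75, R→Pell 2·17=34, S→Norris 5·14=70, T→Pell 3·14=42, U→Norris 8·13=104. Service 445; fixed 143; total 588.
{Orton, Pell}: service 485 + fixed 121 = 606
{Pell, Norris, Calder}: P→Calder 8·20=160, Q→Calder 5·15=75, R→Pell 2·17=34, S→Norris 5·14=70, T→Calder 2·14=28, U→Norris 8·13=104. Service 471; fixed 169; total 640.
{Orton, Pell, Norris, Elton, Calder}: P→Orton 6·20=120, Q→Orton 5·15=75, R→Pell 2·17=34, S→Elton 3·14=42, T→Calder 2·14=28, U→Norris 8·13=104. Service 403; fixed 317; total 720.
No other subset beats 588.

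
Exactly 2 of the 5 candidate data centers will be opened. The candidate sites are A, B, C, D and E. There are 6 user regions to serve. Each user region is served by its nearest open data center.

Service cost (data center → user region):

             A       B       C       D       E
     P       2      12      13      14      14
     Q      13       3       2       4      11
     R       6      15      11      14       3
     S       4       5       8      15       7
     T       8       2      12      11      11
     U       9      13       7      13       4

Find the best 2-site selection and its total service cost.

With exactly 2 open, each user region uses its cheapest among the chosen.
{A, B}: P→A 2, Q→B 3, R→A 6, S→A 4, T→B 2, U→A 9. Service cost 26.
{A, C}: service cost 29
{B, E}: service cost 29
Among all 10 size-2 choices, {A, B} is lowest.

Choose A and B; total service cost 26.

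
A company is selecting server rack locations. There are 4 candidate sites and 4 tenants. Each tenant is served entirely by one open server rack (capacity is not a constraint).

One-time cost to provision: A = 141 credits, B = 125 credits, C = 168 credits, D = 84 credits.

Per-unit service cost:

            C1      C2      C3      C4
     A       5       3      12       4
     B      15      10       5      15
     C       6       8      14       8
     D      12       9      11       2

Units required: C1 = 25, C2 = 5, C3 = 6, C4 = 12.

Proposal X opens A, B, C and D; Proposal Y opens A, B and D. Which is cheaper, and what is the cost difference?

Proposal X: {A, B, C, D}: C1→A 5·25=125, C2→A 3·5=15, C3→B 5·6=30, C4→D 2·12=24. Service 194; fixed 518; total 712.
Proposal Y: {A, B, D}: C1→A 5·25=125, C2→A 3·5=15, C3→B 5·6=30, C4→D 2·12=24. Service 194; fixed 350; total 544.
Difference: |712 − 544| = 168.

Proposal Y is cheaper by 168.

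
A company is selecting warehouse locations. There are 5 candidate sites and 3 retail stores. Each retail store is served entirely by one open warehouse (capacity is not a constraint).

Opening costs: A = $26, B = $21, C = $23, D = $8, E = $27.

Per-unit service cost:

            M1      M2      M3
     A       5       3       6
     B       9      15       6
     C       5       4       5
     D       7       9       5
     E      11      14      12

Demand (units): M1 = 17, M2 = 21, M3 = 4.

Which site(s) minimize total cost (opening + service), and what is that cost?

For any fixed open set, each retail store goes to its cheapest open site; total = fixed + service.
{A}: M1→A 5·17=85, M2→A 3·21=63, M3→A 6·4=24. Service 172; fixed 26; total 198.
{A, D}: M1→A 5·17=85, M2→A 3·21=63, M3→D 5·4=20. Service 168; fixed 34; total 202.
{C}: M1→C 5·17=85, M2→C 4·21=84, M3→C 5·4=20. Service 189; fixed 23; total 212.
{A, B, C, D, E}: M1→A 5·17=85, M2→A 3·21=63, M3→C 5·4=20. Service 168; fixed 105; total 273.
No other subset beats 198.

Open A only; minimum total cost 198.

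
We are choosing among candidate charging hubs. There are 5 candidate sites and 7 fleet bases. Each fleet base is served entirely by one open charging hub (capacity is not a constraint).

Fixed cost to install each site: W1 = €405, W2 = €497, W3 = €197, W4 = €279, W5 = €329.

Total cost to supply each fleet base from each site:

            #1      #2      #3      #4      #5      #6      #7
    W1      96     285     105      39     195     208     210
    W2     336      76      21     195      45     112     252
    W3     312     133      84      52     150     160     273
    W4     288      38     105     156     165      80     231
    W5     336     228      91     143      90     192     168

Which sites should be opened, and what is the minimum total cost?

For any fixed open set, each fleet base goes to its cheapest open site; total = fixed + service.
{W4}: #1→W4 288, #2→W4 38, #3→W4 105, #4→W4 156, #5→W4 165, #6→W4 80, #7→W4 231. Service 1063; fixed 279; total 1342.
{W3}: service 1164 + fixed 197 = 1361
{W3, W4}: service 923 + fixed 476 = 1399
{W1, W2, W3, W4, W5}: service 487 + fixed 1707 = 2194
No other subset beats 1342.

Open W4 only; minimum total cost 1342.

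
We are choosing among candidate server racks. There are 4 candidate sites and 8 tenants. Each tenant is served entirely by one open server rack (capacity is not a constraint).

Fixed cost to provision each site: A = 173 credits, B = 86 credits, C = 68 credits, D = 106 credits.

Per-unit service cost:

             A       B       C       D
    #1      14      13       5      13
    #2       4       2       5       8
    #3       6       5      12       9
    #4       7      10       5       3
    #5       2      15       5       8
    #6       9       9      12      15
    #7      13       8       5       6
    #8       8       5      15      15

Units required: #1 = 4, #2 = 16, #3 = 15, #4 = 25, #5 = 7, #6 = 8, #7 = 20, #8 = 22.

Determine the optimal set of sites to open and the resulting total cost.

Open B and C; minimum total cost 723.

For any fixed open set, each tenant goes to its cheapest open site; total = fixed + service.
{B, C}: #1→C 5·4=20, #2→B 2·16=32, #3→B 5·15=75, #4→C 5·25=125, #5→C 5·7=35, #6→B 9·8=72, #7→C 5·20=100, #8→B 5·22=110. Service 569; fixed 154; total 723.
{B, C, D}: service 519 + fixed 260 = 779
{B, D}: #1→B 13·4=52, #2→B 2·16=32, #3→B 5·15=75, #4→D 3·25=75, #5→D 8·7=56, #6→B 9·8=72, #7→D 6·20=120, #8→B 5·22=110. Service 592; fixed 192; total 784.
{A, B, C, D}: #1→C 5·4=20, #2→B 2·16=32, #3→B 5·15=75, #4→D 3·25=75, #5→A 2·7=14, #6→A 9·8=72, #7→C 5·20=100, #8→B 5·22=110. Service 498; fixed 433; total 931.
(All 15 nonempty subsets were checked; B and C is lowest.)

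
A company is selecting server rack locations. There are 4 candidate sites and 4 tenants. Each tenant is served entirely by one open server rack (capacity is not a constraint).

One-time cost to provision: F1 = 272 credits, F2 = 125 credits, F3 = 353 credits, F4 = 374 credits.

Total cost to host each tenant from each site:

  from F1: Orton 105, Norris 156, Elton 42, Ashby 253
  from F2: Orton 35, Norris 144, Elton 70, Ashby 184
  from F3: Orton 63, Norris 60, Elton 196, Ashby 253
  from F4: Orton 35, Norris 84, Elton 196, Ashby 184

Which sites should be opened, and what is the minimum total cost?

For any fixed open set, each tenant goes to its cheapest open site; total = fixed + service.
{F2}: Orton→F2 35, Norris→F2 144, Elton→F2 70, Ashby→F2 184. Service 433; fixed 125; total 558.
{F1, F2}: service 405 + fixed 397 = 802
{F2, F3}: Orton→F2 35, Norris→F3 60, Elton→F2 70, Ashby→F2 184. Service 349; fixed 478; total 827.
{F1, F2, F3, F4}: Orton→F2 35, Norris→F3 60, Elton→F1 42, Ashby→F2 184. Service 321; fixed 1124; total 1445.
No other subset beats 558.

Open F2 only; minimum total cost 558.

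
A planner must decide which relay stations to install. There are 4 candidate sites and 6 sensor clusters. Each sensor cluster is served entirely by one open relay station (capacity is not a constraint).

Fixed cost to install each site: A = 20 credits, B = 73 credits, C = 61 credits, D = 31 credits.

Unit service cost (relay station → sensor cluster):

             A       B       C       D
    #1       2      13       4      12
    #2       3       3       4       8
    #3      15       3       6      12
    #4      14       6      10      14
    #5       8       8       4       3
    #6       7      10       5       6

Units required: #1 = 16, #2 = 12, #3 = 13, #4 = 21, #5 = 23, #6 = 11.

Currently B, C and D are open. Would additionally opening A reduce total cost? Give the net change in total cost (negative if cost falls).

Current service cost with {B, C, D}: 389.
Adding A: each sensor cluster re-picks its cheapest; new service cost 357, saving 32.
Extra fixed cost: 20. Net change = 20 − 32 = -12.
(Totals: 554 → 542.)

Yes — net change −12 (cost falls by 12).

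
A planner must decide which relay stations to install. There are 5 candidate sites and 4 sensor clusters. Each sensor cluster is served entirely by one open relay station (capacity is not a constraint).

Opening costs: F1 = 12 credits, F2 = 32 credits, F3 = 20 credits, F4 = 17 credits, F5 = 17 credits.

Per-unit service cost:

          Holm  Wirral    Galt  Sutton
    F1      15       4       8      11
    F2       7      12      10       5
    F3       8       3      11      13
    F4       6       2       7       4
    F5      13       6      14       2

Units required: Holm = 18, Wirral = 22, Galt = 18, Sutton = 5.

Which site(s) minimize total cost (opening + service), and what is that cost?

Open F4 only; minimum total cost 315.

For any fixed open set, each sensor cluster goes to its cheapest open site; total = fixed + service.
{F4}: Holm→F4 6·18=108, Wirral→F4 2·22=44, Galt→F4 7·18=126, Sutton→F4 4·5=20. Service 298; fixed 17; total 315.
{F4, F5}: service 288 + fixed 34 = 322
{F1, F4}: service 298 + fixed 29 = 327
{F1, F2, F3, F4, F5}: Holm→F4 6·18=108, Wirral→F4 2·22=44, Galt→F4 7·18=126, Sutton→F5 2·5=10. Service 288; fixed 98; total 386.
No other subset beats 315.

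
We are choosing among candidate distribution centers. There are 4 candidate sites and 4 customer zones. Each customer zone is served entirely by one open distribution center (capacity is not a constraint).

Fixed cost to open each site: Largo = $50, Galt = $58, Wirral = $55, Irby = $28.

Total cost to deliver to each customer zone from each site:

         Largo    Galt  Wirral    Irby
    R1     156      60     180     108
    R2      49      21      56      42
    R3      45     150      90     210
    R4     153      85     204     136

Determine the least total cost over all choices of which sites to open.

Minimum total cost: 319

For any fixed open set, each customer zone goes to its cheapest open site; total = fixed + service.
{Largo, Galt}: R1→Galt 60, R2→Galt 21, R3→Largo 45, R4→Galt 85. Service 211; fixed 108; total 319.
{Largo, Galt, Irby}: service 211 + fixed 136 = 347
{Galt, Wirral}: service 256 + fixed 113 = 369
{Largo, Galt, Wirral, Irby}: R1→Galt 60, R2→Galt 21, R3→Largo 45, R4→Galt 85. Service 211; fixed 191; total 402.
No other subset beats 319.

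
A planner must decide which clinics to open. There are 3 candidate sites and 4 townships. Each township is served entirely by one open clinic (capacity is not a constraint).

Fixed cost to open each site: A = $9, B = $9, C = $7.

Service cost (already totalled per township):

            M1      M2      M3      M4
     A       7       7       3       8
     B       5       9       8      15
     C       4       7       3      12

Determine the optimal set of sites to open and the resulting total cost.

For any fixed open set, each township goes to its cheapest open site; total = fixed + service.
{C}: M1→C 4, M2→C 7, M3→C 3, M4→C 12. Service 26; fixed 7; total 33.
{A}: M1→A 7, M2→A 7, M3→A 3, M4→A 8. Service 25; fixed 9; total 34.
{A, C}: service 22 + fixed 16 = 38
{A, B, C}: service 22 + fixed 25 = 47
No other subset beats 33.

Open C only; minimum total cost 33.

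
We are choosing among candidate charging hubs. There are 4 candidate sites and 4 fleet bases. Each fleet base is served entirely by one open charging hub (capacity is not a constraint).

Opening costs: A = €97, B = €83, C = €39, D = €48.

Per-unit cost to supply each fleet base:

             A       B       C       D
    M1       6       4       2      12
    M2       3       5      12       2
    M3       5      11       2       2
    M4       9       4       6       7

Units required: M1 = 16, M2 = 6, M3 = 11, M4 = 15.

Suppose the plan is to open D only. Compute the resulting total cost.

Total cost: 379

Each fleet base is assigned to its cheapest site among the open ones.
{D}: M1→D 12·16=192, M2→D 2·6=12, M3→D 2·11=22, M4→D 7·15=105. Service 331; fixed 48; total 379.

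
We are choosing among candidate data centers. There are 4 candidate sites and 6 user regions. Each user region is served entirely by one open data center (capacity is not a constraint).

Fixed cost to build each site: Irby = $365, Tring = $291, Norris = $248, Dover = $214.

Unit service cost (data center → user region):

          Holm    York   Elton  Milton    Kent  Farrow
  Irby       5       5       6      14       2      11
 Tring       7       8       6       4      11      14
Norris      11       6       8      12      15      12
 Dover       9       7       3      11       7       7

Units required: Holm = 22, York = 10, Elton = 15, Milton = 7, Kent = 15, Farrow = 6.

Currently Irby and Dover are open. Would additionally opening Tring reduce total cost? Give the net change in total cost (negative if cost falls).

No — net change +242 (cost rises by 242).

Current service cost with {Irby, Dover}: 354.
Adding Tring: each user region re-picks its cheapest; new service cost 305, saving 49.
Extra fixed cost: 291. Net change = 291 − 49 = 242.
(Totals: 933 → 1175.)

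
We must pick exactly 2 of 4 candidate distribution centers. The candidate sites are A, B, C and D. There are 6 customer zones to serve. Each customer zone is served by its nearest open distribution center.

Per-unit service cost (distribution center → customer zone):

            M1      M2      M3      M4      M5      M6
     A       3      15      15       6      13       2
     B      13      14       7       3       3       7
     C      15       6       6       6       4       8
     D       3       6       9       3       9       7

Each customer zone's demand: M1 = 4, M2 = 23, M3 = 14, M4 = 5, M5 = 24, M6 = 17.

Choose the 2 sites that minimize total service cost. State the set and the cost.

With exactly 2 open, each customer zone uses its cheapest among the chosen.
{A, C}: M1→A 3·4=12, M2→C 6·23=138, M3→C 6·14=84, M4→A 6·5=30, M5→C 4·24=96, M6→A 2·17=34. Service cost 394.
{B, D}: service cost 454
{C, D}: service cost 464
Among all 6 size-2 choices, {A, C} is lowest.

Choose A and C; total service cost 394.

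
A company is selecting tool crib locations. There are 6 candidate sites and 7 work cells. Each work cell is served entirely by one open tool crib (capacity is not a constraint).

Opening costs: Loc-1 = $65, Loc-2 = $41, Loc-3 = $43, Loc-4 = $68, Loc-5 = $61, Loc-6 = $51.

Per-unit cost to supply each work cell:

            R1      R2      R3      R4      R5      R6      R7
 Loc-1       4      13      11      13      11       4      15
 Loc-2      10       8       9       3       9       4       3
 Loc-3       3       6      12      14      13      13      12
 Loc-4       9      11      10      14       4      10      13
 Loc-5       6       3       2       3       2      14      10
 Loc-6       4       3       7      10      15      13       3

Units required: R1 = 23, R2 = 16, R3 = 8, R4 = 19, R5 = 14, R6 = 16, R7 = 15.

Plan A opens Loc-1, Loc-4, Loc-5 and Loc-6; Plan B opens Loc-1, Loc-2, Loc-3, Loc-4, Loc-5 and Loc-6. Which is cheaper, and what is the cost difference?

Plan A is cheaper by 61.

Plan A: {Loc-1, Loc-4, Loc-5, Loc-6}: R1→Loc-1 4·23=92, R2→Loc-5 3·16=48, R3→Loc-5 2·8=16, R4→Loc-5 3·19=57, R5→Loc-5 2·14=28, R6→Loc-1 4·16=64, R7→Loc-6 3·15=45. Service 350; fixed 245; total 595.
Plan B: {Loc-1, Loc-2, Loc-3, Loc-4, Loc-5, Loc-6}: R1→Loc-3 3·23=69, R2→Loc-5 3·16=48, R3→Loc-5 2·8=16, R4→Loc-2 3·19=57, R5→Loc-5 2·14=28, R6→Loc-1 4·16=64, R7→Loc-2 3·15=45. Service 327; fixed 329; total 656.
Difference: |595 − 656| = 61.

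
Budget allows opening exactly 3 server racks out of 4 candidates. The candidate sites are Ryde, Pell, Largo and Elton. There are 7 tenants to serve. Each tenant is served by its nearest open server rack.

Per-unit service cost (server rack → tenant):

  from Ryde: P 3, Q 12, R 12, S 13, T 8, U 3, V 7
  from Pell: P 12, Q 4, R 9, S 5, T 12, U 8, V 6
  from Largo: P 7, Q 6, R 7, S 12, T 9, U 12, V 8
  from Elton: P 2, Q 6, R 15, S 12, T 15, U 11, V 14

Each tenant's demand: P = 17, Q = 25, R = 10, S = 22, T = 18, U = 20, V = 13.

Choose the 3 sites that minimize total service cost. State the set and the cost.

Choose Ryde, Pell and Largo; total service cost 613.

With exactly 3 open, each tenant uses its cheapest among the chosen.
{Ryde, Pell, Largo}: P→Ryde 3·17=51, Q→Pell 4·25=100, R→Largo 7·10=70, S→Pell 5·22=110, T→Ryde 8·18=144, U→Ryde 3·20=60, V→Pell 6·13=78. Service cost 613.
{Ryde, Pell, Elton}: service cost 616
{Pell, Largo, Elton}: service cost 714
Among all 4 size-3 choices, {Ryde, Pell, Largo} is lowest.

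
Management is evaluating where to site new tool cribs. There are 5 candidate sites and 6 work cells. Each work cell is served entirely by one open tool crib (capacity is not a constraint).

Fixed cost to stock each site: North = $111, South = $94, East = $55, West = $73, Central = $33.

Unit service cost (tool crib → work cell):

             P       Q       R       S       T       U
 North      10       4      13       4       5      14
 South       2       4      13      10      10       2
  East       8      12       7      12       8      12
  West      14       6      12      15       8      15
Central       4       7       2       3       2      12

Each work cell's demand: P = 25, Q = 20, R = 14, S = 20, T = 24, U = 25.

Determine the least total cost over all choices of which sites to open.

For any fixed open set, each work cell goes to its cheapest open site; total = fixed + service.
{South, Central}: P→South 2·25=50, Q→South 4·20=80, R→Central 2·14=28, S→Central 3·20=60, T→Central 2·24=48, U→South 2·25=50. Service 316; fixed 127; total 443.
{South, East, Central}: service 316 + fixed 182 = 498
{South, West, Central}: service 316 + fixed 200 = 516
{North, South, East, West, Central}: service 316 + fixed 366 = 682
No other subset beats 443.

Minimum total cost: 443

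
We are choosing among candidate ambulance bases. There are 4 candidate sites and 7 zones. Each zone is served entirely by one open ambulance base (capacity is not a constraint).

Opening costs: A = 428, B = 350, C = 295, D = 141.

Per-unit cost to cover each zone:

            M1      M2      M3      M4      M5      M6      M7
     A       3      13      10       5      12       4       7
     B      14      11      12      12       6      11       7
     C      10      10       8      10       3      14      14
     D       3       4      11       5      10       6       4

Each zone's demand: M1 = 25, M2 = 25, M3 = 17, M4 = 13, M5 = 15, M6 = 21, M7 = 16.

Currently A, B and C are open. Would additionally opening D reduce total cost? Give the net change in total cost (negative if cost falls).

Yes — net change −57 (cost falls by 57).

Current service cost with {A, B, C}: 767.
Adding D: each zone re-picks its cheapest; new service cost 569, saving 198.
Extra fixed cost: 141. Net change = 141 − 198 = -57.
(Totals: 1840 → 1783.)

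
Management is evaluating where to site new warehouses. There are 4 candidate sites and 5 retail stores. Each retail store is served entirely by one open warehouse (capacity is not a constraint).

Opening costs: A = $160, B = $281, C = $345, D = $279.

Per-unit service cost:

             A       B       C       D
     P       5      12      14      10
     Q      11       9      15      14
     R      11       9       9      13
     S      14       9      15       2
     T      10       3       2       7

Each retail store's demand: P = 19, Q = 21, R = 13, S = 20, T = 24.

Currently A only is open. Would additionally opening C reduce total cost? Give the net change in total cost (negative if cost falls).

Current service cost with {A}: 989.
Adding C: each retail store re-picks its cheapest; new service cost 771, saving 218.
Extra fixed cost: 345. Net change = 345 − 218 = 127.
(Totals: 1149 → 1276.)

No — net change +127 (cost rises by 127).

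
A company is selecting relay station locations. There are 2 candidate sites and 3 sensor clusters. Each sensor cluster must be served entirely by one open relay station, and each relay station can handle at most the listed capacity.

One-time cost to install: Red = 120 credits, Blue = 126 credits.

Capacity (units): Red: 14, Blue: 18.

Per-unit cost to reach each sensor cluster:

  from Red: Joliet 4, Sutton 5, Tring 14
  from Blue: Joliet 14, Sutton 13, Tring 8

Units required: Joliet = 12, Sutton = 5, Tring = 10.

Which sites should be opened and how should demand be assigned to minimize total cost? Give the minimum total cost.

Open {Red, Blue}: Joliet→Red 4·12=48, Sutton→Blue 13·5=65, Tring→Blue 8·10=80.
Loads: Red carries 12/14, Blue carries 15/18. Service 193; fixed 246; total 439.
Next best feasible plan costs 619.

Minimum total cost: 439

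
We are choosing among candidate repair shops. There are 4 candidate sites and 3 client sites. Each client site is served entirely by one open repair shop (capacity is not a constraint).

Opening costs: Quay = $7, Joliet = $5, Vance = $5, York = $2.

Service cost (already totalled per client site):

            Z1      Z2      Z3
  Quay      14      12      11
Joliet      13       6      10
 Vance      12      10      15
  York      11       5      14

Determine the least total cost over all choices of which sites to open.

For any fixed open set, each client site goes to its cheapest open site; total = fixed + service.
{York}: Z1→York 11, Z2→York 5, Z3→York 14. Service 30; fixed 2; total 32.
{Joliet, York}: service 26 + fixed 7 = 33
{Joliet}: service 29 + fixed 5 = 34
{Quay, Joliet, Vance, York}: Z1→York 11, Z2→York 5, Z3→Joliet 10. Service 26; fixed 19; total 45.
No other subset beats 32.

Minimum total cost: 32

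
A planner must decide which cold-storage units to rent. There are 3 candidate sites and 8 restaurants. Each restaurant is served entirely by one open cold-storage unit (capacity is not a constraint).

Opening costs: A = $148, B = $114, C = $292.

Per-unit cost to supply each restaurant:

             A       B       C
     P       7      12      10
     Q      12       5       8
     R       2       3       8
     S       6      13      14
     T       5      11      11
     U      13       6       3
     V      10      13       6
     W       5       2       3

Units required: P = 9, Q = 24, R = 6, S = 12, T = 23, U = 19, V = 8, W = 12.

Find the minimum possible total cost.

For any fixed open set, each restaurant goes to its cheapest open site; total = fixed + service.
{A, B}: P→A 7·9=63, Q→B 5·24=120, R→A 2·6=12, S→A 6·12=72, T→A 5·23=115, U→B 6·19=114, V→A 10·8=80, W→B 2·12=24. Service 600; fixed 262; total 862.
{B}: P→B 12·9=108, Q→B 5·24=120, R→B 3·6=18, S→B 13·12=156, T→B 11·23=253, U→B 6·19=114, V→B 13·8=104, W→B 2·12=24. Service 897; fixed 114; total 1011.
{A, C}: service 595 + fixed 440 = 1035
{A, B, C}: P→A 7·9=63, Q→B 5·24=120, R→A 2·6=12, S→A 6·12=72, T→A 5·23=115, U→C 3·19=57, V→C 6·8=48, W→B 2·12=24. Service 511; fixed 554; total 1065.
No other subset beats 862.

Minimum total cost: 862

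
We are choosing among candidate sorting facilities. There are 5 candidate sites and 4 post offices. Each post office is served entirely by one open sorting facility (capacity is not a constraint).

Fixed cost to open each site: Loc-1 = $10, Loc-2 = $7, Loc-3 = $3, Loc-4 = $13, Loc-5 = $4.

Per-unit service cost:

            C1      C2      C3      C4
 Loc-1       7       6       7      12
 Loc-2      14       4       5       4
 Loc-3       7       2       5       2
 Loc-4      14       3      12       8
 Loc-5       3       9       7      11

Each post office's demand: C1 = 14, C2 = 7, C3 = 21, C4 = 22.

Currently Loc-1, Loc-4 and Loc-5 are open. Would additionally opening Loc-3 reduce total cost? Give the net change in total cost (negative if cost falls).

Current service cost with {Loc-1, Loc-4, Loc-5}: 386.
Adding Loc-3: each post office re-picks its cheapest; new service cost 205, saving 181.
Extra fixed cost: 3. Net change = 3 − 181 = -178.
(Totals: 413 → 235.)

Yes — net change −178 (cost falls by 178).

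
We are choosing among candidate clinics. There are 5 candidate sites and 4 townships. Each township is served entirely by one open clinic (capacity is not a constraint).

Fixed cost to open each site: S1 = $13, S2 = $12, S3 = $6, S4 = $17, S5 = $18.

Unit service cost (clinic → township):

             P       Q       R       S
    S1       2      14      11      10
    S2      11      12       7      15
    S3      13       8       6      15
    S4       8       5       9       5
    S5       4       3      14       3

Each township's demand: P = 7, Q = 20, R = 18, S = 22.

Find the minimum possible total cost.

Minimum total cost: 285

For any fixed open set, each township goes to its cheapest open site; total = fixed + service.
{S1, S3, S5}: P→S1 2·7=14, Q→S5 3·20=60, R→S3 6·18=108, S→S5 3·22=66. Service 248; fixed 37; total 285.
{S3, S5}: service 262 + fixed 24 = 286
{S1, S2, S3, S5}: P→S1 2·7=14, Q→S5 3·20=60, R→S3 6·18=108, S→S5 3·22=66. Service 248; fixed 49; total 297.
{S1, S2, S3, S4, S5}: service 248 + fixed 66 = 314
No other subset beats 285.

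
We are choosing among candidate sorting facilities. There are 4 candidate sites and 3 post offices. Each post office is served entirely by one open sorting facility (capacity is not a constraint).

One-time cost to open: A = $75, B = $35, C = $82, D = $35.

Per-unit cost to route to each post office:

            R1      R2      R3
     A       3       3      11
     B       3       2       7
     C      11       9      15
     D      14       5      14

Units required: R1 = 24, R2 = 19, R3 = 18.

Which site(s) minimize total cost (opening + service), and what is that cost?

Open B only; minimum total cost 271.

For any fixed open set, each post office goes to its cheapest open site; total = fixed + service.
{B}: R1→B 3·24=72, R2→B 2·19=38, R3→B 7·18=126. Service 236; fixed 35; total 271.
{B, D}: service 236 + fixed 70 = 306
{A, B}: service 236 + fixed 110 = 346
{A, B, C, D}: R1→A 3·24=72, R2→B 2·19=38, R3→B 7·18=126. Service 236; fixed 227; total 463.
No other subset beats 271.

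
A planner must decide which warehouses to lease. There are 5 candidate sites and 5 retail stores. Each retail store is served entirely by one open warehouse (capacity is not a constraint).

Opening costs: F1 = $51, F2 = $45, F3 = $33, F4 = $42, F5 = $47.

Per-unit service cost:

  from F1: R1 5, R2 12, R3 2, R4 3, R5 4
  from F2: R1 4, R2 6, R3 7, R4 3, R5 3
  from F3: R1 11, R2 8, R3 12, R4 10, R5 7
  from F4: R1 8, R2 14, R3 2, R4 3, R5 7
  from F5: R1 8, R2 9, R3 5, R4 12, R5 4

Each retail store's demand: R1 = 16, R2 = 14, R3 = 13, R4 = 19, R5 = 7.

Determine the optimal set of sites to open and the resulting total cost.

For any fixed open set, each retail store goes to its cheapest open site; total = fixed + service.
{F2, F4}: R1→F2 4·16=64, R2→F2 6·14=84, R3→F4 2·13=26, R4→F2 3·19=57, R5→F2 3·7=21. Service 252; fixed 87; total 339.
{F1, F2}: service 252 + fixed 96 = 348
{F2}: service 317 + fixed 45 = 362
{F1, F2, F3, F4, F5}: service 252 + fixed 218 = 470
No other subset beats 339.

Open F2 and F4; minimum total cost 339.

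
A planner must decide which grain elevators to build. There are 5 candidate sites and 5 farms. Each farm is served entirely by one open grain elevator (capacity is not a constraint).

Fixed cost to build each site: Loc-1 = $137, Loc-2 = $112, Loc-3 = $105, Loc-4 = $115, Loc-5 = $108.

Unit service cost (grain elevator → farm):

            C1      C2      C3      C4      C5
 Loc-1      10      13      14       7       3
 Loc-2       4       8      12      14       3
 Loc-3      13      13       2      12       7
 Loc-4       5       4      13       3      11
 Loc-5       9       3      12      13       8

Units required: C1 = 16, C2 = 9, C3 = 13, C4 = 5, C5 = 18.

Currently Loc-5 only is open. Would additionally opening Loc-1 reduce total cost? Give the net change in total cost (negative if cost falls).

No — net change +17 (cost rises by 17).

Current service cost with {Loc-5}: 536.
Adding Loc-1: each farm re-picks its cheapest; new service cost 416, saving 120.
Extra fixed cost: 137. Net change = 137 − 120 = 17.
(Totals: 644 → 661.)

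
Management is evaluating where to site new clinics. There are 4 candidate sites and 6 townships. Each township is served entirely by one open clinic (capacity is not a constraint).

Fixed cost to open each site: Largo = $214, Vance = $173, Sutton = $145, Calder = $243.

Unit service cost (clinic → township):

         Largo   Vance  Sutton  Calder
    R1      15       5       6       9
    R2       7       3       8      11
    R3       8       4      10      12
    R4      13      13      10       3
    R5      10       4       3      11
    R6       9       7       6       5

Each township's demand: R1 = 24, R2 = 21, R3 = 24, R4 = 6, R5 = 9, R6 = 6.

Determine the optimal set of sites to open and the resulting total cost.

For any fixed open set, each township goes to its cheapest open site; total = fixed + service.
{Vance}: R1→Vance 5·24=120, R2→Vance 3·21=63, R3→Vance 4·24=96, R4→Vance 13·6=78, R5→Vance 4·9=36, R6→Vance 7·6=42. Service 435; fixed 173; total 608.
{Vance, Sutton}: service 402 + fixed 318 = 720
{Vance, Calder}: R1→Vance 5·24=120, R2→Vance 3·21=63, R3→Vance 4·24=96, R4→Calder 3·6=18, R5→Vance 4·9=36, R6→Calder 5·6=30. Service 363; fixed 416; total 779.
{Largo, Vance, Sutton, Calder}: R1→Vance 5·24=120, R2→Vance 3·21=63, R3→Vance 4·24=96, R4→Calder 3·6=18, R5→Sutton 3·9=27, R6→Calder 5·6=30. Service 354; fixed 775; total 1129.
(All 15 nonempty subsets were checked; Vance only is lowest.)

Open Vance only; minimum total cost 608.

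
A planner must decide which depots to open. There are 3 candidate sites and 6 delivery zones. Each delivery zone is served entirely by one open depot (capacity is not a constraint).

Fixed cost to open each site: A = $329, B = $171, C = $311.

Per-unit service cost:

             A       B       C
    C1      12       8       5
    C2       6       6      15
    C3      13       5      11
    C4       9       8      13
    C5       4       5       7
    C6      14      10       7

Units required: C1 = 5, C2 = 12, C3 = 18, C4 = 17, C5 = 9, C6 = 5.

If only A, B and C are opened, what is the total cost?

Each delivery zone is assigned to its cheapest site among the open ones.
{A, B, C}: C1→C 5·5=25, C2→A 6·12=72, C3→B 5·18=90, C4→B 8·17=136, C5→A 4·9=36, C6→C 7·5=35. Service 394; fixed 811; total 1205.

Total cost: 1205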